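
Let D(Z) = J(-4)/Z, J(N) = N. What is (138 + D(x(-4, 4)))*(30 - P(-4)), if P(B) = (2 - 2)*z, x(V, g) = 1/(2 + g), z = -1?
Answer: 3420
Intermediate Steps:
P(B) = 0 (P(B) = (2 - 2)*(-1) = 0*(-1) = 0)
D(Z) = -4/Z
(138 + D(x(-4, 4)))*(30 - P(-4)) = (138 - 4/(1/(2 + 4)))*(30 - 1*0) = (138 - 4/(1/6))*(30 + 0) = (138 - 4/⅙)*30 = (138 - 4*6)*30 = (138 - 24)*30 = 114*30 = 3420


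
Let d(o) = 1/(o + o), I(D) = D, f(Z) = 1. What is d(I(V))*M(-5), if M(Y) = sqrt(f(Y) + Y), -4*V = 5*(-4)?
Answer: I/5 ≈ 0.2*I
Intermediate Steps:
V = 5 (V = -5*(-4)/4 = -1/4*(-20) = 5)
M(Y) = sqrt(1 + Y)
d(o) = 1/(2*o)
d(I(V))*M(-5) = ((1/2)/5)*sqrt(1 - 5) = ((1/2)*(1/5))*sqrt(-4) = (2*I)/10 = I/5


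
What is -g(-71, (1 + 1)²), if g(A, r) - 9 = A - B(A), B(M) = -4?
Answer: 58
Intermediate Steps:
g(A, r) = 13 + A (g(A, r) = 9 + (A - 1*(-4)) = 9 + (A + 4) = 9 + (4 + A) = 13 + A)
-g(-71, (1 + 1)²) = -(13 - 71) = -1*(-58) = 58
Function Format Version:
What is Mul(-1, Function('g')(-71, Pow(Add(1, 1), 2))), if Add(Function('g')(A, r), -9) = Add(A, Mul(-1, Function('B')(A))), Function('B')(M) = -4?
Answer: 58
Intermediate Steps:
Function('g')(A, r) = Add(13, A) (Function('g')(A, r) = Add(9, Add(A, Mul(-1, -4))) = Add(9, Add(A, 4)) = Add(9, Add(4, A)) = Add(13, A))
Mul(-1, Function('g')(-71, Pow(Add(1, 1), 2))) = Mul(-1, Add(13, -71)) = Mul(-1, -58) = 58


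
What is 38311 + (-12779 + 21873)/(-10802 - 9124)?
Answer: 381687946/9963 ≈ 38311.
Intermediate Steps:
38311 + (-12779 + 21873)/(-10802 - 9124) = 38311 + 9094/(-19926) = 38311 + 9094*(-1/19926) = 38311 - 4547/9963 = 381687946/9963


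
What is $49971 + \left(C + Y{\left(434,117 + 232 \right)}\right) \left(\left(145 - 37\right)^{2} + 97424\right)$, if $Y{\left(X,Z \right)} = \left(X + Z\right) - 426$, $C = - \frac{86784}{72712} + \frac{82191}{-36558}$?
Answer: $\frac{2138688510271015}{55379277} \approx 3.8619 \cdot 10^{7}$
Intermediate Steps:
$C = - \frac{381205061}{110758554}$ ($C = \left(-86784\right) \frac{1}{72712} + 82191 \left(- \frac{1}{36558}\right) = - \frac{10848}{9089} - \frac{27397}{12186} = - \frac{381205061}{110758554} \approx -3.4418$)
$Y{\left(X,Z \right)} = -426 + X + Z$
$49971 + \left(C + Y{\left(434,117 + 232 \right)}\right) \left(\left(145 - 37\right)^{2} + 97424\right) = 49971 + \left(- \frac{381205061}{110758554} + \left(-426 + 434 + \left(117 + 232\right)\right)\right) \left(\left(145 - 37\right)^{2} + 97424\right) = 49971 + \left(- \frac{381205061}{110758554} + \left(-426 + 434 + 349\right)\right) \left(108^{2} + 97424\right) = 49971 + \left(- \frac{381205061}{110758554} + 357\right) \left(11664 + 97424\right) = 49971 + \frac{39159598717}{110758554} \cdot 109088 = 49971 + \frac{2135921152420048}{55379277} = \frac{2138688510271015}{55379277}$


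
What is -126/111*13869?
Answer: -582498/37 ≈ -15743.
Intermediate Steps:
-126/111*13869 = -126*1/111*13869 = -42/37*13869 = -582498/37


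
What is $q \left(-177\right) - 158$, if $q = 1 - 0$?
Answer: $-335$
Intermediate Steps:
$q = 1$ ($q = 1 + 0 = 1$)
$q \left(-177\right) - 158 = 1 \left(-177\right) - 158 = -177 - 158 = -335$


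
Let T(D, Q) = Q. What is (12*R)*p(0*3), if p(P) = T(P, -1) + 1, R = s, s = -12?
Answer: 0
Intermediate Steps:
R = -12
p(P) = 0 (p(P) = -1 + 1 = 0)
(12*R)*p(0*3) = (12*(-12))*0 = -144*0 = 0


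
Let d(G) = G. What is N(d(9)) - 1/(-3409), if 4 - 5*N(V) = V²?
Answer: -262488/17045 ≈ -15.400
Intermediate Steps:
N(V) = ⅘ - V²/5
N(d(9)) - 1/(-3409) = (⅘ - ⅕*9²) - 1/(-3409) = (⅘ - ⅕*81) - 1*(-1/3409) = (⅘ - 81/5) + 1/3409 = -77/5 + 1/3409 = -262488/17045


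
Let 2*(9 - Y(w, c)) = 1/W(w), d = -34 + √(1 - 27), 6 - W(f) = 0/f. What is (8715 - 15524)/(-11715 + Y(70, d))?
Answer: 81708/140473 ≈ 0.58166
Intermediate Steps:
W(f) = 6 (W(f) = 6 - 0/f = 6 - 1*0 = 6 + 0 = 6)
d = -34 + I*√26 (d = -34 + √(-26) = -34 + I*√26 ≈ -34.0 + 5.099*I)
Y(w, c) = 107/12 (Y(w, c) = 9 - ½/6 = 9 - ½*⅙ = 9 - 1/12 = 107/12)
(8715 - 15524)/(-11715 + Y(70, d)) = (8715 - 15524)/(-11715 + 107/12) = -6809/(-140473/12) = -6809*(-12/140473) = 81708/140473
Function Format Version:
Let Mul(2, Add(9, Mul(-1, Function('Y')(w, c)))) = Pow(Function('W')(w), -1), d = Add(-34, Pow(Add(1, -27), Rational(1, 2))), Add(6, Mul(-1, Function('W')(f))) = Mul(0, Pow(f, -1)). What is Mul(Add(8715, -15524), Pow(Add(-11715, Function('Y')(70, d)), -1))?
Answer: Rational(81708, 140473) ≈ 0.58166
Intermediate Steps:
Function('W')(f) = 6 (Function('W')(f) = Add(6, Mul(-1, Mul(0, Pow(f, -1)))) = Add(6, Mul(-1, 0)) = Add(6, 0) = 6)
d = Add(-34, Mul(I, Pow(26, Rational(1, 2)))) (d = Add(-34, Pow(-26, Rational(1, 2))) = Add(-34, Mul(I, Pow(26, Rational(1, 2)))) ≈ Add(-34.000, Mul(5.0990, I)))
Function('Y')(w, c) = Rational(107, 12) (Function('Y')(w, c) = Add(9, Mul(Rational(-1, 2), Pow(6, -1))) = Add(9, Mul(Rational(-1, 2), Rational(1, 6))) = Add(9, Rational(-1, 12)) = Rational(107, 12))
Mul(Add(8715, -15524), Pow(Add(-11715, Function('Y')(70, d)), -1)) = Mul(Add(8715, -15524), Pow(Add(-11715, Rational(107, 12)), -1)) = Mul(-6809, Pow(Rational(-140473, 12), -1)) = Mul(-6809, Rational(-12, 140473)) = Rational(81708, 140473)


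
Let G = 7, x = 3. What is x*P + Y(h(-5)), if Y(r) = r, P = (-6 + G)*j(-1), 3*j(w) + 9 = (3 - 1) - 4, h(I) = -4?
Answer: -15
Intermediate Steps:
j(w) = -11/3 (j(w) = -3 + ((3 - 1) - 4)/3 = -3 + (2 - 4)/3 = -3 + (⅓)*(-2) = -3 - ⅔ = -11/3)
P = -11/3 (P = (-6 + 7)*(-11/3) = 1*(-11/3) = -11/3 ≈ -3.6667)
x*P + Y(h(-5)) = 3*(-11/3) - 4 = -11 - 4 = -15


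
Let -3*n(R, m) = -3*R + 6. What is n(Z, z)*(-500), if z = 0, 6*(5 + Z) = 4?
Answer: 9500/3 ≈ 3166.7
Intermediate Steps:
Z = -13/3 (Z = -5 + (1/6)*4 = -5 + 2/3 = -13/3 ≈ -4.3333)
n(R, m) = -2 + R (n(R, m) = -(-3*R + 6)/3 = -(6 - 3*R)/3 = -2 + R)
n(Z, z)*(-500) = (-2 - 13/3)*(-500) = -19/3*(-500) = 9500/3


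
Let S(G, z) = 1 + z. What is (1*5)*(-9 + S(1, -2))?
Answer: -50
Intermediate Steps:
(1*5)*(-9 + S(1, -2)) = (1*5)*(-9 + (1 - 2)) = 5*(-9 - 1) = 5*(-10) = -50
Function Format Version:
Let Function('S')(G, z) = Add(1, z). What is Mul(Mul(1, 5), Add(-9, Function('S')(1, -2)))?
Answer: -50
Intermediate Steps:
Mul(Mul(1, 5), Add(-9, Function('S')(1, -2))) = Mul(Mul(1, 5), Add(-9, Add(1, -2))) = Mul(5, Add(-9, -1)) = Mul(5, -10) = -50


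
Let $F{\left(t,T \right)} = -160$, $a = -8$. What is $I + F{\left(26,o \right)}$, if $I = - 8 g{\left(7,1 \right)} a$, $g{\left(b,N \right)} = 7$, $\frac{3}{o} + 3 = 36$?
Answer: $288$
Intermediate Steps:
$o = \frac{1}{11}$ ($o = \frac{3}{-3 + 36} = \frac{3}{33} = 3 \cdot \frac{1}{33} = \frac{1}{11} \approx 0.090909$)
$I = 448$ ($I = \left(-8\right) 7 \left(-8\right) = \left(-56\right) \left(-8\right) = 448$)
$I + F{\left(26,o \right)} = 448 - 160 = 288$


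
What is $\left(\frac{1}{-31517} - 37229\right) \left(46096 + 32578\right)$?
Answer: $- \frac{92311854201556}{31517} \approx -2.929 \cdot 10^{9}$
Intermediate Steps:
$\left(\frac{1}{-31517} - 37229\right) \left(46096 + 32578\right) = \left(- \frac{1}{31517} - 37229\right) 78674 = \left(- \frac{1173346394}{31517}\right) 78674 = - \frac{92311854201556}{31517}$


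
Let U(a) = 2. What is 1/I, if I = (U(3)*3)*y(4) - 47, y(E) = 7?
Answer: -⅕ ≈ -0.20000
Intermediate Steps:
I = -5 (I = (2*3)*7 - 47 = 6*7 - 47 = 42 - 47 = -5)
1/I = 1/(-5) = -⅕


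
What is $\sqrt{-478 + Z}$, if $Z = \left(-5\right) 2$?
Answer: $2 i \sqrt{122} \approx 22.091 i$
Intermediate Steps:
$Z = -10$
$\sqrt{-478 + Z} = \sqrt{-478 - 10} = \sqrt{-488} = 2 i \sqrt{122}$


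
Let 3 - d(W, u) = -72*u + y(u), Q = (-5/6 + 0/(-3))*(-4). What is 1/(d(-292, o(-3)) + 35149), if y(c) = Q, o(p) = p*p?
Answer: 3/107390 ≈ 2.7936e-5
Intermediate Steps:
o(p) = p²
Q = 10/3 (Q = (-5*⅙ + 0*(-⅓))*(-4) = (-⅚ + 0)*(-4) = -⅚*(-4) = 10/3 ≈ 3.3333)
y(c) = 10/3
d(W, u) = -⅓ + 72*u (d(W, u) = 3 - (-72*u + 10/3) = 3 - (10/3 - 72*u) = 3 + (-10/3 + 72*u) = -⅓ + 72*u)
1/(d(-292, o(-3)) + 35149) = 1/((-⅓ + 72*(-3)²) + 35149) = 1/((-⅓ + 72*9) + 35149) = 1/((-⅓ + 648) + 35149) = 1/(1943/3 + 35149) = 1/(107390/3) = 3/107390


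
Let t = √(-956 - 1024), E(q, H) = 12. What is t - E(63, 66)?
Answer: -12 + 6*I*√55 ≈ -12.0 + 44.497*I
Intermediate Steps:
t = 6*I*√55 (t = √(-1980) = 6*I*√55 ≈ 44.497*I)
t - E(63, 66) = 6*I*√55 - 1*12 = 6*I*√55 - 12 = -12 + 6*I*√55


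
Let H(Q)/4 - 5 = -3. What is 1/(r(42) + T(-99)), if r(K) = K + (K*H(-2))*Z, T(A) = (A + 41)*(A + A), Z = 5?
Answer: 1/13206 ≈ 7.5723e-5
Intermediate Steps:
T(A) = 2*A*(41 + A) (T(A) = (41 + A)*(2*A) = 2*A*(41 + A))
H(Q) = 8 (H(Q) = 20 + 4*(-3) = 20 - 12 = 8)
r(K) = 41*K (r(K) = K + (K*8)*5 = K + (8*K)*5 = K + 40*K = 41*K)
1/(r(42) + T(-99)) = 1/(41*42 + 2*(-99)*(41 - 99)) = 1/(1722 + 2*(-99)*(-58)) = 1/(1722 + 11484) = 1/13206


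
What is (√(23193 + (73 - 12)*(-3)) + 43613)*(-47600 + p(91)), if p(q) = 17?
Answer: -2075237379 - 47583*√23010 ≈ -2.0825e+9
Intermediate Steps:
(√(23193 + (73 - 12)*(-3)) + 43613)*(-47600 + p(91)) = (√(23193 + (73 - 12)*(-3)) + 43613)*(-47600 + 17) = (√(23193 + 61*(-3)) + 43613)*(-47583) = (√(23193 - 183) + 43613)*(-47583) = (√23010 + 43613)*(-47583) = (43613 + √23010)*(-47583) = -2075237379 - 47583*√23010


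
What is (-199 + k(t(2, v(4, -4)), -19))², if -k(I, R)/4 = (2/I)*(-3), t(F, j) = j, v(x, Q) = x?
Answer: 37249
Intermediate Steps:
k(I, R) = 24/I (k(I, R) = -4*2/I*(-3) = -(-24)/I = 24/I)
(-199 + k(t(2, v(4, -4)), -19))² = (-199 + 24/4)² = (-199 + 24*(¼))² = (-199 + 6)² = (-193)² = 37249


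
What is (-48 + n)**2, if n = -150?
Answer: 39204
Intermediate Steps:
(-48 + n)**2 = (-48 - 150)**2 = (-198)**2 = 39204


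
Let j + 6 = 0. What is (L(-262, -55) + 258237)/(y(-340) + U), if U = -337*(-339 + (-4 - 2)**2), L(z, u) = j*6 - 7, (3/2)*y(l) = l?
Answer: 774582/305653 ≈ 2.5342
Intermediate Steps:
j = -6 (j = -6 + 0 = -6)
y(l) = 2*l/3
L(z, u) = -43 (L(z, u) = -6*6 - 7 = -36 - 7 = -43)
U = 102111 (U = -337*(-339 + (-6)**2) = -337*(-339 + 36) = -337*(-303) = 102111)
(L(-262, -55) + 258237)/(y(-340) + U) = (-43 + 258237)/((2/3)*(-340) + 102111) = 258194/(-680/3 + 102111) = 258194/(305653/3) = 258194*(3/305653) = 774582/305653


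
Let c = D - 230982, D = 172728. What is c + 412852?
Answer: 354598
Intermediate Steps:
c = -58254 (c = 172728 - 230982 = -58254)
c + 412852 = -58254 + 412852 = 354598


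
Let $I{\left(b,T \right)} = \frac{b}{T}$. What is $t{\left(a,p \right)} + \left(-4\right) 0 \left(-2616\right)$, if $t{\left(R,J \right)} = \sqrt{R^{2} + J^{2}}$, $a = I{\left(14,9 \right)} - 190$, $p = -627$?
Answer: $\frac{\sqrt{34719865}}{9} \approx 654.71$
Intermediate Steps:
$a = - \frac{1696}{9}$ ($a = \frac{14}{9} - 190 = - \frac{1696}{9} \approx -188.44$)
$t{\left(R,J \right)} = \sqrt{J^{2} + R^{2}}$
$t{\left(a,p \right)} + \left(-4\right) 0 \left(-2616\right) = \sqrt{\left(-627\right)^{2} + \left(- \frac{1696}{9}\right)^{2}} + \left(-4\right) 0 \left(-2616\right) = \sqrt{393129 + \frac{2876416}{81}} + 0 \left(-2616\right) = \sqrt{\frac{34719865}{81}} + 0 = \frac{\sqrt{34719865}}{9} + 0 = \frac{\sqrt{34719865}}{9}$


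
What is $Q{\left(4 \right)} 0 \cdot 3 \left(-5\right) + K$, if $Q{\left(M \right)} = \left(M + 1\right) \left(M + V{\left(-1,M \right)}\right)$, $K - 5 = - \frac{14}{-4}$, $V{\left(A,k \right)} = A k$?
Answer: $\frac{17}{2} \approx 8.5$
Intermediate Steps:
$K = \frac{17}{2}$ ($K = 5 - \frac{14}{-4} = 5 - - \frac{7}{2} = 5 + \frac{7}{2} = \frac{17}{2} \approx 8.5$)
$Q{\left(M \right)} = 0$ ($Q{\left(M \right)} = \left(M + 1\right) \left(M - M\right) = \left(1 + M\right) 0 = 0$)
$Q{\left(4 \right)} 0 \cdot 3 \left(-5\right) + K = 0 \cdot 0 \cdot 3 \left(-5\right) + \frac{17}{2} = 0 \cdot 0 \left(-5\right) + \frac{17}{2} = 0 \cdot 0 + \frac{17}{2} = 0 + \frac{17}{2} = \frac{17}{2}$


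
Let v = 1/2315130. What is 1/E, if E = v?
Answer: 2315130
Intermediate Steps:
v = 1/2315130 ≈ 4.3194e-7
E = 1/2315130 ≈ 4.3194e-7
1/E = 1/(1/2315130) = 2315130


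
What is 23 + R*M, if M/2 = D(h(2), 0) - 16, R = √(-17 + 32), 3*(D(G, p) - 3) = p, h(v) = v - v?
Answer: 23 - 26*√15 ≈ -77.698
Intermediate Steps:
h(v) = 0
D(G, p) = 3 + p/3
R = √15 ≈ 3.8730
M = -26 (M = 2*((3 + (⅓)*0) - 16) = 2*((3 + 0) - 16) = 2*(3 - 16) = 2*(-13) = -26)
23 + R*M = 23 + √15*(-26) = 23 - 26*√15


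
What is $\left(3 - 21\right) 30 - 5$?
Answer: $-545$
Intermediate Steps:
$\left(3 - 21\right) 30 - 5 = \left(-18\right) 30 - 5 = -540 - 5 = -545$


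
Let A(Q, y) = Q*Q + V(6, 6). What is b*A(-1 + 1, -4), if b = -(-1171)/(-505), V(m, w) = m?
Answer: -7026/505 ≈ -13.913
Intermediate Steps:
A(Q, y) = 6 + Q**2 (A(Q, y) = Q*Q + 6 = Q**2 + 6 = 6 + Q**2)
b = -1171/505 (b = -(-1171)*(-1)/505 = -1*1171/505 = -1171/505 ≈ -2.3188)
b*A(-1 + 1, -4) = -1171*(6 + (-1 + 1)**2)/505 = -1171*(6 + 0**2)/505 = -1171*(6 + 0)/505 = -1171/505*6 = -7026/505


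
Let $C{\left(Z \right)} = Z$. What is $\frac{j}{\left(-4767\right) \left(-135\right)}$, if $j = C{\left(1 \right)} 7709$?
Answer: $\frac{7709}{643545} \approx 0.011979$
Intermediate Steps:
$j = 7709$ ($j = 1 \cdot 7709 = 7709$)
$\frac{j}{\left(-4767\right) \left(-135\right)} = \frac{7709}{\left(-4767\right) \left(-135\right)} = \frac{7709}{643545}$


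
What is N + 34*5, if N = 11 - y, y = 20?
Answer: 161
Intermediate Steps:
N = -9 (N = 11 - 1*20 = 11 - 20 = -9)
N + 34*5 = -9 + 34*5 = -9 + 170 = 161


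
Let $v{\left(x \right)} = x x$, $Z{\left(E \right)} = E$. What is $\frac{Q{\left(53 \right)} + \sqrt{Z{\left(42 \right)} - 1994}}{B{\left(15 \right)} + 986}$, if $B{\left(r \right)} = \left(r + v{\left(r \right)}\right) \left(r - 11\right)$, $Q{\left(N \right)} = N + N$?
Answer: $\frac{53}{973} + \frac{2 i \sqrt{122}}{973} \approx 0.054471 + 0.022704 i$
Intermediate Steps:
$v{\left(x \right)} = x^{2}$
$Q{\left(N \right)} = 2 N$
$B{\left(r \right)} = \left(-11 + r\right) \left(r + r^{2}\right)$ ($B{\left(r \right)} = \left(r + r^{2}\right) \left(r - 11\right) = \left(r + r^{2}\right) \left(-11 + r\right) = \left(-11 + r\right) \left(r + r^{2}\right)$)
$\frac{Q{\left(53 \right)} + \sqrt{Z{\left(42 \right)} - 1994}}{B{\left(15 \right)} + 986} = \frac{2 \cdot 53 + \sqrt{42 - 1994}}{15 \left(-11 + 15^{2} - 150\right) + 986} = \frac{106 + \sqrt{-1952}}{15 \left(-11 + 225 - 150\right) + 986} = \frac{106 + 4 i \sqrt{122}}{15 \cdot 64 + 986} = \frac{106 + 4 i \sqrt{122}}{960 + 986} = \frac{106 + 4 i \sqrt{122}}{1946} = \left(106 + 4 i \sqrt{122}\right) \frac{1}{1946} = \frac{53}{973} + \frac{2 i \sqrt{122}}{973}$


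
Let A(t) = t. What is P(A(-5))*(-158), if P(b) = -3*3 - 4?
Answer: 2054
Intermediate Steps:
P(b) = -13 (P(b) = -9 - 4 = -13)
P(A(-5))*(-158) = -13*(-158) = 2054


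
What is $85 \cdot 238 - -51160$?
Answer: $71390$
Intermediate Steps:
$85 \cdot 238 - -51160 = 20230 + 51160 = 71390$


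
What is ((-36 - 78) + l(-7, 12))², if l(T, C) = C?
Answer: 10404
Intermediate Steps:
((-36 - 78) + l(-7, 12))² = ((-36 - 78) + 12)² = (-114 + 12)² = (-102)² = 10404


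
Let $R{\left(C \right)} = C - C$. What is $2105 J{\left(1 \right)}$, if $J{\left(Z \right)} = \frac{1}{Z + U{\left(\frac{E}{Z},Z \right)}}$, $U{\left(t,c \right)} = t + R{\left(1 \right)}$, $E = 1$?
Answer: $\frac{2105}{2} \approx 1052.5$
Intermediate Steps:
$R{\left(C \right)} = 0$
$U{\left(t,c \right)} = t$ ($U{\left(t,c \right)} = t + 0 = t$)
$J{\left(Z \right)} = \frac{1}{Z + \frac{1}{Z}}$ ($J{\left(Z \right)} = \frac{1}{Z + 1 \frac{1}{Z}} = \frac{1}{Z + \frac{1}{Z}}$)
$2105 J{\left(1 \right)} = 2105 \cdot 1 \frac{1}{1 + 1^{2}} = 2105 \cdot 1 \frac{1}{1 + 1} = 2105 \cdot 1 \cdot \frac{1}{2} = 2105 \cdot \frac{1}{2} = \frac{2105}{2}$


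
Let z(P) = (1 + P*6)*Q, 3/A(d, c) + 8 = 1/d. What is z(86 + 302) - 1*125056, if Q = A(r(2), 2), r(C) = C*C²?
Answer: -2644808/21 ≈ -1.2594e+5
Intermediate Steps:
r(C) = C³
A(d, c) = 3/(-8 + 1/d)
Q = -8/21 (Q = -3*2³/(-1 + 8*2³) = -3*8/(-1 + 8*8) = -3*8/(-1 + 64) = -3*8/63 = -3*8*1/63 = -8/21 ≈ -0.38095)
z(P) = -8/21 - 16*P/7 (z(P) = (1 + P*6)*(-8/21) = (1 + 6*P)*(-8/21) = -8/21 - 16*P/7)
z(86 + 302) - 1*125056 = (-8/21 - 16*(86 + 302)/7) - 1*125056 = (-8/21 - 16/7*388) - 125056 = (-8/21 - 6208/7) - 125056 = -18632/21 - 125056 = -2644808/21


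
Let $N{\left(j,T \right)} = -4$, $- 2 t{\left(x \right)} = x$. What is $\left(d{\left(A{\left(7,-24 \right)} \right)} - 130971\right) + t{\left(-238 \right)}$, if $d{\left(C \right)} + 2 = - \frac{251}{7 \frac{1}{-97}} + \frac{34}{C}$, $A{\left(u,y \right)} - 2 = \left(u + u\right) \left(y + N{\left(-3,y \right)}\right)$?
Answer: $- \frac{173868164}{1365} \approx -1.2738 \cdot 10^{5}$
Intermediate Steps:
$t{\left(x \right)} = - \frac{x}{2}$
$A{\left(u,y \right)} = 2 + 2 u \left(-4 + y\right)$ ($A{\left(u,y \right)} = 2 + \left(u + u\right) \left(y - 4\right) = 2 + 2 u \left(-4 + y\right)$)
$d{\left(C \right)} = \frac{24333}{7} + \frac{34}{C}$ ($d{\left(C \right)} = -2 + \left(- \frac{251}{7 \frac{1}{-97}} + \frac{34}{C}\right) = -2 + \left(- \frac{251}{7 \left(- \frac{1}{97}\right)} + \frac{34}{C}\right) = -2 + \left(- \frac{251}{- \frac{7}{97}} + \frac{34}{C}\right) = -2 + \left(\left(-251\right) \left(- \frac{97}{7}\right) + \frac{34}{C}\right) = -2 + \left(\frac{24347}{7} + \frac{34}{C}\right) = \frac{24333}{7} + \frac{34}{C}$)
$\left(d{\left(A{\left(7,-24 \right)} \right)} - 130971\right) + t{\left(-238 \right)} = \left(\left(\frac{24333}{7} + \frac{34}{2 - 56 + 2 \cdot 7 \left(-24\right)}\right) - 130971\right) - -119 = \left(\left(\frac{24333}{7} + \frac{34}{2 - 56 - 336}\right) - 130971\right) + 119 = \left(\left(\frac{24333}{7} + \frac{34}{-390}\right) - 130971\right) + 119 = \left(\left(\frac{24333}{7} + 34 \left(- \frac{1}{390}\right)\right) - 130971\right) + 119 = \left(\left(\frac{24333}{7} - \frac{17}{195}\right) - 130971\right) + 119 = \left(\frac{4744816}{1365} - 130971\right) + 119 = - \frac{174030599}{1365} + 119 = - \frac{173868164}{1365}$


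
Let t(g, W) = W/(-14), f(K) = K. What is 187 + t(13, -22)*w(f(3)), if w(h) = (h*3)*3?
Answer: 1606/7 ≈ 229.43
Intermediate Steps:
t(g, W) = -W/14 (t(g, W) = W*(-1/14) = -W/14)
w(h) = 9*h (w(h) = (3*h)*3 = 9*h)
187 + t(13, -22)*w(f(3)) = 187 + (-1/14*(-22))*(9*3) = 187 + (11/7)*27 = 187 + 297/7 = 1606/7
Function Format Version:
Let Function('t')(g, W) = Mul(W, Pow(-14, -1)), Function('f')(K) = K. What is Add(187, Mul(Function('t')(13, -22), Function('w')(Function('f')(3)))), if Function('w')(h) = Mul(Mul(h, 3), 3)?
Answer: Rational(1606, 7) ≈ 229.43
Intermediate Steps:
Function('t')(g, W) = Mul(Rational(-1, 14), W) (Function('t')(g, W) = Mul(W, Rational(-1, 14)) = Mul(Rational(-1, 14), W))
Function('w')(h) = Mul(9, h) (Function('w')(h) = Mul(Mul(3, h), 3) = Mul(9, h))
Add(187, Mul(Function('t')(13, -22), Function('w')(Function('f')(3)))) = Add(187, Mul(Mul(Rational(-1, 14), -22), Mul(9, 3))) = Add(187, Mul(Rational(11, 7), 27)) = Add(187, Rational(297, 7)) = Rational(1606, 7)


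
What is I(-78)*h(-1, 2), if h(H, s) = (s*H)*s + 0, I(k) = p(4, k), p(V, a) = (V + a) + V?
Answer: 280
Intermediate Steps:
p(V, a) = a + 2*V
I(k) = 8 + k (I(k) = k + 2*4 = k + 8 = 8 + k)
h(H, s) = H*s² (h(H, s) = (H*s)*s + 0 = H*s² + 0 = H*s²)
I(-78)*h(-1, 2) = (8 - 78)*(-1*2²) = -(-70)*4 = -70*(-4) = 280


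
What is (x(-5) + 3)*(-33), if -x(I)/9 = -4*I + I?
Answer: 4356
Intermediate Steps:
x(I) = 27*I (x(I) = -9*(-4*I + I) = -(-27)*I = 27*I)
(x(-5) + 3)*(-33) = (27*(-5) + 3)*(-33) = (-135 + 3)*(-33) = -132*(-33) = 4356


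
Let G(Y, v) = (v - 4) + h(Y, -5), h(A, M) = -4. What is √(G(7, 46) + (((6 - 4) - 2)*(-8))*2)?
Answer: √38 ≈ 6.1644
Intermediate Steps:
G(Y, v) = -8 + v (G(Y, v) = (v - 4) - 4 = (-4 + v) - 4 = -8 + v)
√(G(7, 46) + (((6 - 4) - 2)*(-8))*2) = √((-8 + 46) + (((6 - 4) - 2)*(-8))*2) = √(38 + ((2 - 2)*(-8))*2) = √(38 + (0*(-8))*2) = √(38 + 0*2) = √(38 + 0) = √38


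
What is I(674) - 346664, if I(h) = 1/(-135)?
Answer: -46799641/135 ≈ -3.4666e+5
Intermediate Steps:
I(h) = -1/135
I(674) - 346664 = -1/135 - 346664 = -46799641/135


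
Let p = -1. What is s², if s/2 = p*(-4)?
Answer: 64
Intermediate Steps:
s = 8 (s = 2*(-1*(-4)) = 2*4 = 8)
s² = 8² = 64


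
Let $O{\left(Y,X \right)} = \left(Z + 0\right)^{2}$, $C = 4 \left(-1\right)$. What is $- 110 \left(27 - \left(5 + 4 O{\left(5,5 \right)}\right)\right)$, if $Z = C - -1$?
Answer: $1540$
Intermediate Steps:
$C = -4$
$Z = -3$ ($Z = -4 - -1 = -4 + 1 = -3$)
$O{\left(Y,X \right)} = 9$ ($O{\left(Y,X \right)} = \left(-3 + 0\right)^{2} = \left(-3\right)^{2} = 9$)
$- 110 \left(27 - \left(5 + 4 O{\left(5,5 \right)}\right)\right) = - 110 \left(27 - 41\right) = \left(-110\right) \left(-14\right) = 1540$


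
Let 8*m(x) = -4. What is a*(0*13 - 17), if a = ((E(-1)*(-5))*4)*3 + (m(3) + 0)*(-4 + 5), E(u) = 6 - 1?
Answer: 10217/2 ≈ 5108.5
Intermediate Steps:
m(x) = -½ (m(x) = (⅛)*(-4) = -½)
E(u) = 5
a = -601/2 (a = ((5*(-5))*4)*3 + (-½ + 0)*(-4 + 5) = -25*4*3 - ½*1 = -100*3 - ½ = -300 - ½ = -601/2 ≈ -300.50)
a*(0*13 - 17) = -601*(0*13 - 17)/2 = -601*(0 - 17)/2 = -601/2*(-17) = 10217/2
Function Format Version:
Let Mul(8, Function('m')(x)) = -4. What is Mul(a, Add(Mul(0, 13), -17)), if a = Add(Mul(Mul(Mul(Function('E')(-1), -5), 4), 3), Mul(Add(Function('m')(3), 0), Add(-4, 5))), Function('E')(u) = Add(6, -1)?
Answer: Rational(10217, 2) ≈ 5108.5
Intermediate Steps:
Function('m')(x) = Rational(-1, 2) (Function('m')(x) = Mul(Rational(1, 8), -4) = Rational(-1, 2))
Function('E')(u) = 5
a = Rational(-601, 2) (a = Add(Mul(Mul(Mul(5, -5), 4), 3), Mul(Add(Rational(-1, 2), 0), Add(-4, 5))) = Add(Mul(Mul(-25, 4), 3), Mul(Rational(-1, 2), 1)) = Add(Mul(-100, 3), Rational(-1, 2)) = Add(-300, Rational(-1, 2)) = Rational(-601, 2) ≈ -300.50)
Mul(a, Add(Mul(0, 13), -17)) = Mul(Rational(-601, 2), Add(Mul(0, 13), -17)) = Mul(Rational(-601, 2), Add(0, -17)) = Mul(Rational(-601, 2), -17) = Rational(10217, 2)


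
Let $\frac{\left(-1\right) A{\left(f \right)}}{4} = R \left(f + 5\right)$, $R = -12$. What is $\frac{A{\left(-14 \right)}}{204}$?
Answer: $- \frac{36}{17} \approx -2.1176$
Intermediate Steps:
$A{\left(f \right)} = 240 + 48 f$ ($A{\left(f \right)} = - 4 \left(- 12 \left(f + 5\right)\right) = - 4 \left(- 12 \left(5 + f\right)\right) = - 4 \left(-60 - 12 f\right) = 240 + 48 f$)
$\frac{A{\left(-14 \right)}}{204} = \frac{240 + 48 \left(-14\right)}{204} = \left(240 - 672\right) \frac{1}{204} = \left(-432\right) \frac{1}{204} = - \frac{36}{17}$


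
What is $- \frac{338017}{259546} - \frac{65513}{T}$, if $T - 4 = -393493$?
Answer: $- \frac{116002334215}{102128495994} \approx -1.1358$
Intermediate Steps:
$T = -393489$ ($T = 4 - 393493 = -393489$)
$- \frac{338017}{259546} - \frac{65513}{T} = - \frac{338017}{259546} - \frac{65513}{-393489} = \left(-338017\right) \frac{1}{259546} - - \frac{65513}{393489} = - \frac{338017}{259546} + \frac{65513}{393489} = - \frac{116002334215}{102128495994}$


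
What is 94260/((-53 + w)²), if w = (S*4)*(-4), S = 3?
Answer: 94260/10201 ≈ 9.2403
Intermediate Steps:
w = -48 (w = (3*4)*(-4) = 12*(-4) = -48)
94260/((-53 + w)²) = 94260/((-53 - 48)²) = 94260/((-101)²) = 94260/10201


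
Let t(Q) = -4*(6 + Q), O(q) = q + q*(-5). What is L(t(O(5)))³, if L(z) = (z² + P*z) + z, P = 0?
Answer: 32522853888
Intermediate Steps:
O(q) = -4*q (O(q) = q - 5*q = -4*q)
t(Q) = -24 - 4*Q
L(z) = z + z² (L(z) = (z² + 0*z) + z = (z² + 0) + z = z² + z = z + z²)
L(t(O(5)))³ = ((-24 - (-16)*5)*(1 + (-24 - (-16)*5)))³ = ((-24 - 4*(-20))*(1 + (-24 - 4*(-20))))³ = ((-24 + 80)*(1 + (-24 + 80)))³ = (56*(1 + 56))³ = (56*57)³ = 3192³ = 32522853888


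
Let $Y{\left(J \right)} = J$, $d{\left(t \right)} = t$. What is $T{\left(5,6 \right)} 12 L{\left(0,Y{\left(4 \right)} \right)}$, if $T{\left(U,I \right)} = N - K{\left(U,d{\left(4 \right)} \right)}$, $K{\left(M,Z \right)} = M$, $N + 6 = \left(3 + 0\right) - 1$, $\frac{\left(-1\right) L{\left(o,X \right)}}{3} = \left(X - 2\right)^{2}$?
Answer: $1296$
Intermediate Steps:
$L{\left(o,X \right)} = - 3 \left(-2 + X\right)^{2}$ ($L{\left(o,X \right)} = - 3 \left(X - 2\right)^{2} = - 3 \left(-2 + X\right)^{2}$)
$N = -4$ ($N = -6 + \left(\left(3 + 0\right) - 1\right) = -6 + \left(3 - 1\right) = -6 + 2 = -4$)
$T{\left(U,I \right)} = -4 - U$
$T{\left(5,6 \right)} 12 L{\left(0,Y{\left(4 \right)} \right)} = \left(-4 - 5\right) 12 \left(- 3 \left(-2 + 4\right)^{2}\right) = \left(-4 - 5\right) 12 \left(- 3 \cdot 2^{2}\right) = \left(-9\right) 12 \left(\left(-3\right) 4\right) = \left(-108\right) \left(-12\right) = 1296$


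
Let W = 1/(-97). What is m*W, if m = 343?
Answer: -343/97 ≈ -3.5361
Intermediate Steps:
W = -1/97 ≈ -0.010309
m*W = 343*(-1/97) = -343/97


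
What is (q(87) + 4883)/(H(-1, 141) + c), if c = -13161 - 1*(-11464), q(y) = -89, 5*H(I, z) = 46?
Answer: -7990/2813 ≈ -2.8404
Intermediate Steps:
H(I, z) = 46/5 (H(I, z) = (1/5)*46 = 46/5)
c = -1697 (c = -13161 + 11464 = -1697)
(q(87) + 4883)/(H(-1, 141) + c) = (-89 + 4883)/(46/5 - 1697) = 4794/(-8439/5) = 4794*(-5/8439) = -7990/2813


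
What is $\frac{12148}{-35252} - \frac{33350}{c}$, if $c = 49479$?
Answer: $- \frac{444181273}{436058427} \approx -1.0186$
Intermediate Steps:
$\frac{12148}{-35252} - \frac{33350}{c} = \frac{12148}{-35252} - \frac{33350}{49479} = 12148 \left(- \frac{1}{35252}\right) - \frac{33350}{49479} = - \frac{3037}{8813} - \frac{33350}{49479} = - \frac{444181273}{436058427}$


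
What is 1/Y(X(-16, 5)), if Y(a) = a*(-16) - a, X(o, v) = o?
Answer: 1/272 ≈ 0.0036765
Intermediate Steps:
Y(a) = -17*a (Y(a) = -16*a - a = -17*a)
1/Y(X(-16, 5)) = 1/(-17*(-16)) = 1/272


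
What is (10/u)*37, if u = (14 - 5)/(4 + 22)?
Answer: 9620/9 ≈ 1068.9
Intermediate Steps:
u = 9/26 ≈ 0.34615
(10/u)*37 = (10/(9/26))*37 = ((26/9)*10)*37 = (260/9)*37 = 9620/9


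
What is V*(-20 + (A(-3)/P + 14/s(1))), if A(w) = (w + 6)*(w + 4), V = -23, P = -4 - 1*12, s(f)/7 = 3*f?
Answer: 21551/48 ≈ 448.98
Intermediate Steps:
s(f) = 21*f (s(f) = 7*(3*f) = 21*f)
P = -16 (P = -4 - 12 = -16)
A(w) = (4 + w)*(6 + w) (A(w) = (6 + w)*(4 + w) = (4 + w)*(6 + w))
V*(-20 + (A(-3)/P + 14/s(1))) = -23*(-20 + ((24 + (-3)² + 10*(-3))/(-16) + 14/((21*1)))) = -23*(-20 + ((24 + 9 - 30)*(-1/16) + 14/21)) = -23*(-20 + (3*(-1/16) + 14*(1/21))) = -23*(-20 + (-3/16 + ⅔)) = -23*(-20 + 23/48) = -23*(-937/48) = 21551/48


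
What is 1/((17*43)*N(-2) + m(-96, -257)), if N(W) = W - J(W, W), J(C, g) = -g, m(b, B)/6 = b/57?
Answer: -19/55748 ≈ -0.00034082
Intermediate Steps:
m(b, B) = 2*b/19 (m(b, B) = 6*(b/57) = 2*b/19)
N(W) = 2*W (N(W) = W - (-1)*W = W + W = 2*W)
1/((17*43)*N(-2) + m(-96, -257)) = 1/((17*43)*(2*(-2)) + (2/19)*(-96)) = 1/(731*(-4) - 192/19) = 1/(-2924 - 192/19) = 1/(-55748/19) = -19/55748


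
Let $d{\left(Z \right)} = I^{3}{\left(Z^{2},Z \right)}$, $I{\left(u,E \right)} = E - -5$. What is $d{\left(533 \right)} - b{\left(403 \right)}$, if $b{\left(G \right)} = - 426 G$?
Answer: $155892550$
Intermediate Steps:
$I{\left(u,E \right)} = 5 + E$ ($I{\left(u,E \right)} = E + 5 = 5 + E$)
$d{\left(Z \right)} = \left(5 + Z\right)^{3}$
$d{\left(533 \right)} - b{\left(403 \right)} = \left(5 + 533\right)^{3} - \left(-426\right) 403 = 538^{3} - -171678 = 155720872 + 171678 = 155892550$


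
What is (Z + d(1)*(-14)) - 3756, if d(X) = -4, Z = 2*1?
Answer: -3698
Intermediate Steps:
Z = 2
(Z + d(1)*(-14)) - 3756 = (2 - 4*(-14)) - 3756 = (2 + 56) - 3756 = 58 - 3756 = -3698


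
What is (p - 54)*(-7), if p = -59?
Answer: 791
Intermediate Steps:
(p - 54)*(-7) = (-59 - 54)*(-7) = -113*(-7) = 791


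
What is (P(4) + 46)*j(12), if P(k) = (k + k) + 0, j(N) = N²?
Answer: 7776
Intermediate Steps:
P(k) = 2*k (P(k) = 2*k + 0 = 2*k)
(P(4) + 46)*j(12) = (2*4 + 46)*12² = (8 + 46)*144 = 54*144 = 7776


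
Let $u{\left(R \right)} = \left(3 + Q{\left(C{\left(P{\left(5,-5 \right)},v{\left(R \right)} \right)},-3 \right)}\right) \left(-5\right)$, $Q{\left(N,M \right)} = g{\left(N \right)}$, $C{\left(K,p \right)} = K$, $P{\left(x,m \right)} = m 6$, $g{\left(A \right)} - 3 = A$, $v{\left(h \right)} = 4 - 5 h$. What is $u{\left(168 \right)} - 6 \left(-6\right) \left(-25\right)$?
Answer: $-780$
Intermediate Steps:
$g{\left(A \right)} = 3 + A$
$P{\left(x,m \right)} = 6 m$
$Q{\left(N,M \right)} = 3 + N$
$u{\left(R \right)} = 120$ ($u{\left(R \right)} = \left(3 + \left(3 + 6 \left(-5\right)\right)\right) \left(-5\right) = \left(3 + \left(3 - 30\right)\right) \left(-5\right) = \left(3 - 27\right) \left(-5\right) = \left(-24\right) \left(-5\right) = 120$)
$u{\left(168 \right)} - 6 \left(-6\right) \left(-25\right) = 120 - 6 \left(-6\right) \left(-25\right) = 120 - \left(-36\right) \left(-25\right) = 120 - 900 = -780$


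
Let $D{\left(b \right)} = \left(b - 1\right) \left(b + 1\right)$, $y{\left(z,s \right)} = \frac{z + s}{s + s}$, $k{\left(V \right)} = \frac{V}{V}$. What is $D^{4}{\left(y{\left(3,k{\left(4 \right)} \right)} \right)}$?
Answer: $81$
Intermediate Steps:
$k{\left(V \right)} = 1$
$y{\left(z,s \right)} = \frac{s + z}{2 s}$
$D{\left(b \right)} = \left(1 + b\right) \left(-1 + b\right)$ ($D{\left(b \right)} = \left(-1 + b\right) \left(1 + b\right) = \left(1 + b\right) \left(-1 + b\right)$)
$D^{4}{\left(y{\left(3,k{\left(4 \right)} \right)} \right)} = \left(-1 + \left(\frac{1 + 3}{2 \cdot 1}\right)^{2}\right)^{4} = \left(-1 + \left(\frac{1}{2} \cdot 1 \cdot 4\right)^{2}\right)^{4} = \left(-1 + 2^{2}\right)^{4} = \left(-1 + 4\right)^{4} = 3^{4} = 81$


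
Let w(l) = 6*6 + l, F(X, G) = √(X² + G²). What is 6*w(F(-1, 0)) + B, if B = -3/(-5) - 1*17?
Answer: 1028/5 ≈ 205.60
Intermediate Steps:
F(X, G) = √(G² + X²)
w(l) = 36 + l
B = -82/5 (B = -3*(-⅕) - 17 = ⅗ - 17 = -82/5 ≈ -16.400)
6*w(F(-1, 0)) + B = 6*(36 + √(0² + (-1)²)) - 82/5 = 6*(36 + √(0 + 1)) - 82/5 = 6*(36 + √1) - 82/5 = 6*(36 + 1) - 82/5 = 6*37 - 82/5 = 222 - 82/5 = 1028/5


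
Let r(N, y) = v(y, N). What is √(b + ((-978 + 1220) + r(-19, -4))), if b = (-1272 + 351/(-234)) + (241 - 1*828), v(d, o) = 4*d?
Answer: I*√6538/2 ≈ 40.429*I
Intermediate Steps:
r(N, y) = 4*y
b = -3721/2 (b = (-1272 + 351*(-1/234)) + (241 - 828) = (-1272 - 3/2) - 587 = -2547/2 - 587 = -3721/2 ≈ -1860.5)
√(b + ((-978 + 1220) + r(-19, -4))) = √(-3721/2 + ((-978 + 1220) + 4*(-4))) = √(-3721/2 + (242 - 16)) = √(-3721/2 + 226) = √(-3269/2) = I*√6538/2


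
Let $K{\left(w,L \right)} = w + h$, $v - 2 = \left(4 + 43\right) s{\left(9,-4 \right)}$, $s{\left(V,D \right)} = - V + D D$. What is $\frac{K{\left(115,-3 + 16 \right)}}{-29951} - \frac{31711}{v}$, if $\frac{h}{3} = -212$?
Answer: $- \frac{949603710}{9913781} \approx -95.786$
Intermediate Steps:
$h = -636$ ($h = 3 \left(-212\right) = -636$)
$s{\left(V,D \right)} = D^{2} - V$ ($s{\left(V,D \right)} = - V + D^{2} = D^{2} - V$)
$v = 331$ ($v = 2 + \left(4 + 43\right) \left(\left(-4\right)^{2} - 9\right) = 2 + 47 \left(16 - 9\right) = 2 + 47 \cdot 7 = 2 + 329 = 331$)
$K{\left(w,L \right)} = -636 + w$ ($K{\left(w,L \right)} = w - 636 = -636 + w$)
$\frac{K{\left(115,-3 + 16 \right)}}{-29951} - \frac{31711}{v} = \frac{-636 + 115}{-29951} - \frac{31711}{331} = \left(-521\right) \left(- \frac{1}{29951}\right) - \frac{31711}{331} = \frac{521}{29951} - \frac{31711}{331} = - \frac{949603710}{9913781}$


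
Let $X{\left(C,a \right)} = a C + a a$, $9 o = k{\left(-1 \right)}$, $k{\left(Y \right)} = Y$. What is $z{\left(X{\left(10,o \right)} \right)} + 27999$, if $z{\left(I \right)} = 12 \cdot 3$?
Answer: $28035$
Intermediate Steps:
$o = - \frac{1}{9}$ ($o = \frac{1}{9} \left(-1\right) = - \frac{1}{9} \approx -0.11111$)
$X{\left(C,a \right)} = a^{2} + C a$ ($X{\left(C,a \right)} = C a + a^{2} = a^{2} + C a$)
$z{\left(I \right)} = 36$
$z{\left(X{\left(10,o \right)} \right)} + 27999 = 36 + 27999 = 28035$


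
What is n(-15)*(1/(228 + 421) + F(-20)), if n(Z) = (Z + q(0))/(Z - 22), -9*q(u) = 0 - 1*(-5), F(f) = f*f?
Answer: 36344140/216117 ≈ 168.17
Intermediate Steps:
F(f) = f**2
q(u) = -5/9 (q(u) = -(0 - 1*(-5))/9 = -(0 + 5)/9 = -1/9*5 = -5/9)
n(Z) = (-5/9 + Z)/(-22 + Z) (n(Z) = (Z - 5/9)/(Z - 22) = (-5/9 + Z)/(-22 + Z))
n(-15)*(1/(228 + 421) + F(-20)) = ((-5/9 - 15)/(-22 - 15))*(1/(228 + 421) + (-20)**2) = (-140/9/(-37))*(1/649 + 400) = (-1/37*(-140/9))*(1/649 + 400) = (140/333)*(259601/649) = 36344140/216117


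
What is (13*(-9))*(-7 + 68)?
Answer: -7137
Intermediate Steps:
(13*(-9))*(-7 + 68) = -117*61 = -7137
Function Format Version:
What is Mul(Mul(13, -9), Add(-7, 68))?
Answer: -7137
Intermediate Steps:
Mul(Mul(13, -9), Add(-7, 68)) = Mul(-117, 61) = -7137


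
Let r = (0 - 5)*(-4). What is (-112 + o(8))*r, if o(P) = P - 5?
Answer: -2180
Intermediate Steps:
o(P) = -5 + P
r = 20 (r = -5*(-4) = 20)
(-112 + o(8))*r = (-112 + (-5 + 8))*20 = (-112 + 3)*20 = -109*20 = -2180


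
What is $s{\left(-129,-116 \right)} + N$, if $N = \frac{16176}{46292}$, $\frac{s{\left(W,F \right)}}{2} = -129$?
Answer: $- \frac{2981790}{11573} \approx -257.65$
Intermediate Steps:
$s{\left(W,F \right)} = -258$ ($s{\left(W,F \right)} = 2 \left(-129\right) = -258$)
$N = \frac{4044}{11573}$ ($N = 16176 \cdot \frac{1}{46292} = \frac{4044}{11573} \approx 0.34943$)
$s{\left(-129,-116 \right)} + N = -258 + \frac{4044}{11573} = - \frac{2981790}{11573}$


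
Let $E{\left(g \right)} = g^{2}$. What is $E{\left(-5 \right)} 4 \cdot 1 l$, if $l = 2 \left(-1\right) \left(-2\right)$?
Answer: $400$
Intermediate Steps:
$l = 4$ ($l = \left(-2\right) \left(-2\right) = 4$)
$E{\left(-5 \right)} 4 \cdot 1 l = \left(-5\right)^{2} \cdot 4 \cdot 1 \cdot 4 = 25 \cdot 4 \cdot 1 \cdot 4 = 100 \cdot 1 \cdot 4 = 100 \cdot 4 = 400$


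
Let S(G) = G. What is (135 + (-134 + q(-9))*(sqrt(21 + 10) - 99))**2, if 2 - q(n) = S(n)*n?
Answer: 451779723 - 9040572*sqrt(31) ≈ 4.0144e+8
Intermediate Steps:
q(n) = 2 - n**2 (q(n) = 2 - n*n = 2 - n**2)
(135 + (-134 + q(-9))*(sqrt(21 + 10) - 99))**2 = (135 + (-134 + (2 - 1*(-9)**2))*(sqrt(21 + 10) - 99))**2 = (135 + (-134 + (2 - 1*81))*(sqrt(31) - 99))**2 = (135 + (-134 + (2 - 81))*(-99 + sqrt(31)))**2 = (135 + (-134 - 79)*(-99 + sqrt(31)))**2 = (135 - 213*(-99 + sqrt(31)))**2 = (135 + (21087 - 213*sqrt(31)))**2 = (21222 - 213*sqrt(31))**2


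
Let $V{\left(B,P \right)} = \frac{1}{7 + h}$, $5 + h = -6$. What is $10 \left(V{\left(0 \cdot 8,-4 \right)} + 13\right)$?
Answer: $\frac{255}{2} \approx 127.5$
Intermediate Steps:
$h = -11$ ($h = -5 - 6 = -11$)
$V{\left(B,P \right)} = - \frac{1}{4}$ ($V{\left(B,P \right)} = \frac{1}{7 - 11} = \frac{1}{-4} = - \frac{1}{4}$)
$10 \left(V{\left(0 \cdot 8,-4 \right)} + 13\right) = 10 \left(- \frac{1}{4} + 13\right) = 10 \cdot \frac{51}{4} = \frac{255}{2}$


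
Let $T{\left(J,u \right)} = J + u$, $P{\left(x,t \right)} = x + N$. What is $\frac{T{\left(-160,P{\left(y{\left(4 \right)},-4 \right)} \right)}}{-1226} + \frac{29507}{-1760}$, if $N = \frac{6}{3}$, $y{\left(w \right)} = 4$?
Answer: $- \frac{17952271}{1078880} \approx -16.64$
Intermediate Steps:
$N = 2$ ($N = 6 \cdot \frac{1}{3} = 2$)
$P{\left(x,t \right)} = 2 + x$ ($P{\left(x,t \right)} = x + 2 = 2 + x$)
$\frac{T{\left(-160,P{\left(y{\left(4 \right)},-4 \right)} \right)}}{-1226} + \frac{29507}{-1760} = \frac{-160 + \left(2 + 4\right)}{-1226} + \frac{29507}{-1760} = \left(-160 + 6\right) \left(- \frac{1}{1226}\right) + 29507 \left(- \frac{1}{1760}\right) = \left(-154\right) \left(- \frac{1}{1226}\right) - \frac{29507}{1760} = \frac{77}{613} - \frac{29507}{1760} = - \frac{17952271}{1078880}$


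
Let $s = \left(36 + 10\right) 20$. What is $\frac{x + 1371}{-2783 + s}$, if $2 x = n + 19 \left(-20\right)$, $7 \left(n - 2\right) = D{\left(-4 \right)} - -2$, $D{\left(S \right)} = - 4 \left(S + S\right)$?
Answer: $- \frac{8291}{13041} \approx -0.63576$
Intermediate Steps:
$D{\left(S \right)} = - 8 S$ ($D{\left(S \right)} = - 4 \cdot 2 S = - 8 S$)
$s = 920$ ($s = 46 \cdot 20 = 920$)
$n = \frac{48}{7}$ ($n = 2 + \frac{\left(-8\right) \left(-4\right) - -2}{7} = 2 + \frac{32 + 2}{7} = 2 + \frac{1}{7} \cdot 34 = 2 + \frac{34}{7} = \frac{48}{7} \approx 6.8571$)
$x = - \frac{1306}{7}$ ($x = \frac{\frac{48}{7} + 19 \left(-20\right)}{2} = \frac{\frac{48}{7} - 380}{2} = \frac{1}{2} \left(- \frac{2612}{7}\right) = - \frac{1306}{7} \approx -186.57$)
$\frac{x + 1371}{-2783 + s} = \frac{- \frac{1306}{7} + 1371}{-2783 + 920} = \frac{8291}{7 \left(-1863\right)} = \frac{8291}{7} \left(- \frac{1}{1863}\right) = - \frac{8291}{13041}$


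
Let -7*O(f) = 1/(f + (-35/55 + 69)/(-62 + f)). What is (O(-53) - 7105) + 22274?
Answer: 7198890116/474579 ≈ 15169.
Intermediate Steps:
O(f) = -1/(7*(f + 752/(11*(-62 + f)))) (O(f) = -1/(7*(f + (-35/55 + 69)/(-62 + f))) = -1/(7*(f + (-35*1/55 + 69)/(-62 + f))) = -1/(7*(f + (-7/11 + 69)/(-62 + f))) = -1/(7*(f + 752/(11*(-62 + f)))))
(O(-53) - 7105) + 22274 = (11*(62 - 1*(-53))/(7*(752 - 682*(-53) + 11*(-53)²)) - 7105) + 22274 = (11*(62 + 53)/(7*(752 + 36146 + 11*2809)) - 7105) + 22274 = ((11/7)*115/(752 + 36146 + 30899) - 7105) + 22274 = ((11/7)*115/67797 - 7105) + 22274 = ((11/7)*(1/67797)*115 - 7105) + 22274 = (1265/474579 - 7105) + 22274 = -3371882530/474579 + 22274 = 7198890116/474579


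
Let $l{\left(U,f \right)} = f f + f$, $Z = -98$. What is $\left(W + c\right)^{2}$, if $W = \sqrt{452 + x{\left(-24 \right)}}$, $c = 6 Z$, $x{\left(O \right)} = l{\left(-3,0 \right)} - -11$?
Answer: $\left(588 - \sqrt{463}\right)^{2} \approx 3.209 \cdot 10^{5}$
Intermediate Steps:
$l{\left(U,f \right)} = f + f^{2}$ ($l{\left(U,f \right)} = f^{2} + f = f + f^{2}$)
$x{\left(O \right)} = 11$ ($x{\left(O \right)} = 0 \left(1 + 0\right) - -11 = 0 \cdot 1 + 11 = 0 + 11 = 11$)
$c = -588$ ($c = 6 \left(-98\right) = -588$)
$W = \sqrt{463}$ ($W = \sqrt{452 + 11} = \sqrt{463} \approx 21.517$)
$\left(W + c\right)^{2} = \left(\sqrt{463} - 588\right)^{2} = \left(-588 + \sqrt{463}\right)^{2}$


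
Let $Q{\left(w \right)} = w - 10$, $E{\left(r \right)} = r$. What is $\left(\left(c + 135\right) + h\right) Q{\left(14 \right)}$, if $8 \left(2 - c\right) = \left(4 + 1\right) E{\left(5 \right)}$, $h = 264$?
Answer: $\frac{3183}{2} \approx 1591.5$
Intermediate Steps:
$Q{\left(w \right)} = -10 + w$ ($Q{\left(w \right)} = w - 10 = -10 + w$)
$c = - \frac{9}{8}$ ($c = 2 - \frac{\left(4 + 1\right) 5}{8} = 2 - \frac{5 \cdot 5}{8} = 2 - \frac{25}{8} = - \frac{9}{8} \approx -1.125$)
$\left(\left(c + 135\right) + h\right) Q{\left(14 \right)} = \left(\left(- \frac{9}{8} + 135\right) + 264\right) \left(-10 + 14\right) = \left(\frac{1071}{8} + 264\right) 4 = \frac{3183}{8} \cdot 4 = \frac{3183}{2}$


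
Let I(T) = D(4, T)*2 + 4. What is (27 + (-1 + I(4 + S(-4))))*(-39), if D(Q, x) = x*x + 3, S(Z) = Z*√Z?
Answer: 2340 + 4992*I ≈ 2340.0 + 4992.0*I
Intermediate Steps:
S(Z) = Z^(3/2)
D(Q, x) = 3 + x² (D(Q, x) = x² + 3 = 3 + x²)
I(T) = 10 + 2*T² (I(T) = (3 + T²)*2 + 4 = (6 + 2*T²) + 4 = 10 + 2*T²)
(27 + (-1 + I(4 + S(-4))))*(-39) = (27 + (-1 + (10 + 2*(4 + (-4)^(3/2))²)))*(-39) = (27 + (-1 + (10 + 2*(4 - 8*I)²)))*(-39) = (27 + (9 + 2*(4 - 8*I)²))*(-39) = (36 + 2*(4 - 8*I)²)*(-39) = -1404 - 78*(4 - 8*I)²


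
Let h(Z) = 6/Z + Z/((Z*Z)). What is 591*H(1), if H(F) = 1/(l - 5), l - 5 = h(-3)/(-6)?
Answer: 10638/7 ≈ 1519.7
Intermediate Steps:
h(Z) = 7/Z (h(Z) = 6/Z + Z/(Z**2) = 6/Z + Z/Z**2 = 6/Z + 1/Z = 7/Z)
l = 97/18 (l = 5 + (7/(-3))/(-6) = 5 + (7*(-1/3))*(-1/6) = 5 - 7/3*(-1/6) = 5 + 7/18 = 97/18 ≈ 5.3889)
H(F) = 18/7 (H(F) = 1/(97/18 - 5) = 1/(7/18) = 18/7)
591*H(1) = 591*(18/7) = 10638/7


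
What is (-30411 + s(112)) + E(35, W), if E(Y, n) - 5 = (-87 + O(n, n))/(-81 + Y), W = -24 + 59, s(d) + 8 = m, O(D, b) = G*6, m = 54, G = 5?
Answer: -1396503/46 ≈ -30359.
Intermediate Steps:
O(D, b) = 30 (O(D, b) = 5*6 = 30)
s(d) = 46 (s(d) = -8 + 54 = 46)
W = 35
E(Y, n) = 5 - 57/(-81 + Y) (E(Y, n) = 5 + (-87 + 30)/(-81 + Y) = 5 - 57/(-81 + Y))
(-30411 + s(112)) + E(35, W) = (-30411 + 46) + (-462 + 5*35)/(-81 + 35) = -30365 + (-462 + 175)/(-46) = -30365 - 1/46*(-287) = -30365 + 287/46 = -1396503/46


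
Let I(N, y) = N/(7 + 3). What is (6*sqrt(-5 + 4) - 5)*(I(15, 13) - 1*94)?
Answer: 925/2 - 555*I ≈ 462.5 - 555.0*I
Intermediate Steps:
I(N, y) = N/10
(6*sqrt(-5 + 4) - 5)*(I(15, 13) - 1*94) = (6*sqrt(-5 + 4) - 5)*((1/10)*15 - 1*94) = (6*sqrt(-1) - 5)*(3/2 - 94) = (6*I - 5)*(-185/2) = (-5 + 6*I)*(-185/2) = 925/2 - 555*I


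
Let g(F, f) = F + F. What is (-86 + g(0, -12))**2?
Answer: 7396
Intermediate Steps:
g(F, f) = 2*F
(-86 + g(0, -12))**2 = (-86 + 2*0)**2 = (-86 + 0)**2 = (-86)**2 = 7396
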